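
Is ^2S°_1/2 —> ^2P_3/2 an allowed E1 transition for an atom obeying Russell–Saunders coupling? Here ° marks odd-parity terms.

Parity must change: odd → even — passes.
ΔS = 0: S: 1/2 → 1/2 — passes.
ΔL = 0, ±1 (not L=0↔0): L: 0 → 1, ΔL = +1 — passes.
ΔJ = 0, ±1 (not J=0↔0): J: 1/2 → 3/2, ΔJ = +1 — passes.
All four E1 rules are satisfied.

allowed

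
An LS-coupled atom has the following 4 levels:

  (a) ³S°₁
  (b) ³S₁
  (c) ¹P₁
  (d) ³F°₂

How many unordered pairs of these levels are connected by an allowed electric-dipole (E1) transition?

0

(a)–(b): forbidden (ΔL).
(a)–(c): forbidden (ΔS).
(a)–(d): forbidden (parity, ΔL).
(b)–(c): forbidden (parity, ΔS).
(b)–(d): forbidden (ΔL).
(c)–(d): forbidden (ΔS, ΔL).
Allowed pairs: 0 of 6.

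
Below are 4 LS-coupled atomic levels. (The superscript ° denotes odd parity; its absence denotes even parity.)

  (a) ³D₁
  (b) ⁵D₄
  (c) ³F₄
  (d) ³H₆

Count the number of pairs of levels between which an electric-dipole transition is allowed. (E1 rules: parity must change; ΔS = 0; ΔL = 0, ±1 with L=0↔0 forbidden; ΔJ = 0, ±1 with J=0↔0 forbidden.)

(a)–(b): forbidden (parity, ΔS, ΔJ).
(a)–(c): forbidden (parity, ΔJ).
(a)–(d): forbidden (parity, ΔL, ΔJ).
(b)–(c): forbidden (parity, ΔS).
(b)–(d): forbidden (parity, ΔS, ΔL, ΔJ).
(c)–(d): forbidden (parity, ΔL, ΔJ).
Allowed pairs: 0 of 6.

0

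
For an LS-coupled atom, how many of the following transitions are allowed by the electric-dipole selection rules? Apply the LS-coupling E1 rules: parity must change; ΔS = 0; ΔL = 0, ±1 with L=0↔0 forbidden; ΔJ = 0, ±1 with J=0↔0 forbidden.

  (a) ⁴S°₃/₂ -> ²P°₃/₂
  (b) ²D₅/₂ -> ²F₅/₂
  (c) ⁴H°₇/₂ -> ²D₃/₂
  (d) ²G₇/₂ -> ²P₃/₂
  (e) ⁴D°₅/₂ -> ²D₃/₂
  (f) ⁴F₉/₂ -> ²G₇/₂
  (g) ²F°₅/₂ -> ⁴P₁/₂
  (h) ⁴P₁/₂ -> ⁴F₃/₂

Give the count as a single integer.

(a) forbidden (parity, ΔS fail)
(b) forbidden (parity fails)
(c) forbidden (ΔS, ΔL, ΔJ fail)
(d) forbidden (parity, ΔL, ΔJ fail)
(e) forbidden (ΔS fails)
(f) forbidden (parity, ΔS fail)
(g) forbidden (ΔS, ΔL, ΔJ fail)
(h) forbidden (parity, ΔL fail)
Total allowed: 0 of 8.

0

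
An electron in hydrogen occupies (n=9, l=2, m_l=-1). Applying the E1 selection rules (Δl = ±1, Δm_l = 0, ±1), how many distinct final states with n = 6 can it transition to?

5

E1 requires Δl = ±1, so l_f ∈ {1, 3}; with 0 ≤ l_f ≤ n_f−1 = 5, the allowed l_f values are {1, 3}.
For l_f = 1: m_f ∈ {m_i−1, m_i, m_i+1} ∩ [−1, 1] = {-1, 0} → 2 states.
For l_f = 3: m_f ∈ {m_i−1, m_i, m_i+1} ∩ [−3, 3] = {-2, -1, 0} → 3 states.
Total: 5.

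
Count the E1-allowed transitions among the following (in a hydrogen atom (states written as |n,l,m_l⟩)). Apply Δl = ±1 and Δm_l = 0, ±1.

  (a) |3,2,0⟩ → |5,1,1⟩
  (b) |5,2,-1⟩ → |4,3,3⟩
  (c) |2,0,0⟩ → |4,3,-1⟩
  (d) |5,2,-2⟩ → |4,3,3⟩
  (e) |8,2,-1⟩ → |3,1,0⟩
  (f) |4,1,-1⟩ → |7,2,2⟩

(a) allowed
(b) forbidden — Δm_l = +4 (E1 requires Δm_l = 0, ±1)
(c) forbidden — Δl = +3 (E1 requires Δl = ±1)
(d) forbidden — Δm_l = +5 (E1 requires Δm_l = 0, ±1)
(e) allowed
(f) forbidden — Δm_l = +3 (E1 requires Δm_l = 0, ±1)
Total allowed: 2 of 6.

2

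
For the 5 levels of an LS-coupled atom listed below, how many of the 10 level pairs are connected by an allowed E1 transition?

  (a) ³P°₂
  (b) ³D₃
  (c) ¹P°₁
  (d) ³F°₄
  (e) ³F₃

(a)–(b): allowed.
(a)–(c): forbidden (parity, ΔS).
(a)–(d): forbidden (parity, ΔL, ΔJ).
(a)–(e): forbidden (ΔL).
(b)–(c): forbidden (ΔS, ΔJ).
(b)–(d): allowed.
(b)–(e): forbidden (parity).
(c)–(d): forbidden (parity, ΔS, ΔL, ΔJ).
(c)–(e): forbidden (ΔS, ΔL, ΔJ).
(d)–(e): allowed.
Allowed pairs: 3 of 10.

3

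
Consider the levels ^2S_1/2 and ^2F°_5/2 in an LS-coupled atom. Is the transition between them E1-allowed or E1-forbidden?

forbidden

Parity must change: even → odd — passes.
ΔS = 0: S: 1/2 → 1/2 — passes.
ΔL = 0, ±1 (not L=0↔0): L: 0 → 3, ΔL = +3 — fails.
ΔJ = 0, ±1 (not J=0↔0): J: 1/2 → 5/2, ΔJ = +2 — fails.
Rule(s) violated: ΔL, ΔJ.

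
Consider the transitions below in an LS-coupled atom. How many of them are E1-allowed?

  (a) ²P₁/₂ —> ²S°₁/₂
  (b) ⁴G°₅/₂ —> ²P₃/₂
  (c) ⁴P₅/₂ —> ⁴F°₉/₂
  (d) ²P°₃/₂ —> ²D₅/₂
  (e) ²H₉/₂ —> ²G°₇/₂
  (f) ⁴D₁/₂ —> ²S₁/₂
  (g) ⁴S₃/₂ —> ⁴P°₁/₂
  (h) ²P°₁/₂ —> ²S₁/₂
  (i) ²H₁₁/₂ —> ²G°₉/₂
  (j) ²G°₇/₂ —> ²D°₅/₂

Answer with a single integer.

(a) allowed
(b) forbidden (ΔS, ΔL fail)
(c) forbidden (ΔL, ΔJ fail)
(d) allowed
(e) allowed
(f) forbidden (parity, ΔS, ΔL fail)
(g) allowed
(h) allowed
(i) allowed
(j) forbidden (parity, ΔL fail)
Total allowed: 6 of 10.

6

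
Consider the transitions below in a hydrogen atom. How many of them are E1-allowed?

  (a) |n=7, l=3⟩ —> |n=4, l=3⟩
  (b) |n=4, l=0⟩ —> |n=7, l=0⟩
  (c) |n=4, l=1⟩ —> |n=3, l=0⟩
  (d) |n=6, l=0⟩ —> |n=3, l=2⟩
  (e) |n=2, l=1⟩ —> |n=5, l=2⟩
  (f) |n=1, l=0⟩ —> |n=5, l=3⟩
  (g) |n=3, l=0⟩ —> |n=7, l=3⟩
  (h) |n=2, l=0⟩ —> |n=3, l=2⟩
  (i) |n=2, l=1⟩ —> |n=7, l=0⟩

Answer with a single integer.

(a) forbidden — Δl = +0 (E1 requires Δl = ±1)
(b) forbidden — Δl = +0 (E1 requires Δl = ±1)
(c) allowed
(d) forbidden — Δl = +2 (E1 requires Δl = ±1)
(e) allowed
(f) forbidden — Δl = +3 (E1 requires Δl = ±1)
(g) forbidden — Δl = +3 (E1 requires Δl = ±1)
(h) forbidden — Δl = +2 (E1 requires Δl = ±1)
(i) allowed
Total allowed: 3 of 9.

3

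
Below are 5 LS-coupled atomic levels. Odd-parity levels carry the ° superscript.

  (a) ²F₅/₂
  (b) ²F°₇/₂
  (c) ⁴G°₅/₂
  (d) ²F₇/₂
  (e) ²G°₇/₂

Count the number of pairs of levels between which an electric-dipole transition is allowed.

(a)–(b): allowed.
(a)–(c): forbidden (ΔS).
(a)–(d): forbidden (parity).
(a)–(e): allowed.
(b)–(c): forbidden (parity, ΔS).
(b)–(d): allowed.
(b)–(e): forbidden (parity).
(c)–(d): forbidden (ΔS).
(c)–(e): forbidden (parity, ΔS).
(d)–(e): allowed.
Allowed pairs: 4 of 10.

4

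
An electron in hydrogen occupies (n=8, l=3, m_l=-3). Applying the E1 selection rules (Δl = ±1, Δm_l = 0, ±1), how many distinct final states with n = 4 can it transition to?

1

E1 requires Δl = ±1, so l_f ∈ {2, 4}; with 0 ≤ l_f ≤ n_f−1 = 3, the allowed l_f values are {2}.
For l_f = 2: m_f ∈ {m_i−1, m_i, m_i+1} ∩ [−2, 2] = {-2} → 1 state.
Total: 1.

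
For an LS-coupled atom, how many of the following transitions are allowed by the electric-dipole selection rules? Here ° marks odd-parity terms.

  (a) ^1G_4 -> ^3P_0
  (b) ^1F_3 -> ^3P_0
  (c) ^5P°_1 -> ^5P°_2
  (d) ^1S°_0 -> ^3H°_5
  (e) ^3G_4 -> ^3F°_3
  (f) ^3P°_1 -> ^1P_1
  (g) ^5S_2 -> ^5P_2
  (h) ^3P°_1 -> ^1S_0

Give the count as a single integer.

1

(a) forbidden (parity, ΔS, ΔL, ΔJ fail)
(b) forbidden (parity, ΔS, ΔL, ΔJ fail)
(c) forbidden (parity fails)
(d) forbidden (parity, ΔS, ΔL, ΔJ fail)
(e) allowed
(f) forbidden (ΔS fails)
(g) forbidden (parity fails)
(h) forbidden (ΔS fails)
Total allowed: 1 of 8.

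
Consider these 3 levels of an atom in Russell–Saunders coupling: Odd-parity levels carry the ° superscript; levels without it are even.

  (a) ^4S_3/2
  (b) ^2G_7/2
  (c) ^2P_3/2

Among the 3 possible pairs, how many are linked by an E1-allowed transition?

(a)–(b): forbidden (parity, ΔS, ΔL, ΔJ).
(a)–(c): forbidden (parity, ΔS).
(b)–(c): forbidden (parity, ΔL, ΔJ).
Allowed pairs: 0 of 3.

0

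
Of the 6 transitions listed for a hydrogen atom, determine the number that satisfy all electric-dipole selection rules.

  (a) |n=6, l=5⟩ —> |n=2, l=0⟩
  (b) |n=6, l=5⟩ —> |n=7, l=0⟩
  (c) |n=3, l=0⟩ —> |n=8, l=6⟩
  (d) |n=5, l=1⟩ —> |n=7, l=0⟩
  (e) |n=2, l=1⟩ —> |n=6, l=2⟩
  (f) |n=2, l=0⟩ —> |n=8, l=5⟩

(a) forbidden — Δl = -5 (E1 requires Δl = ±1)
(b) forbidden — Δl = -5 (E1 requires Δl = ±1)
(c) forbidden — Δl = +6 (E1 requires Δl = ±1)
(d) allowed
(e) allowed
(f) forbidden — Δl = +5 (E1 requires Δl = ±1)
Total allowed: 2 of 6.

2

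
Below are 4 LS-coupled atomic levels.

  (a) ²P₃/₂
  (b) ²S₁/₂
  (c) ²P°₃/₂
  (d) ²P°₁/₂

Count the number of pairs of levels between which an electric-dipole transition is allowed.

(a)–(b): forbidden (parity).
(a)–(c): allowed.
(a)–(d): allowed.
(b)–(c): allowed.
(b)–(d): allowed.
(c)–(d): forbidden (parity).
Allowed pairs: 4 of 6.

4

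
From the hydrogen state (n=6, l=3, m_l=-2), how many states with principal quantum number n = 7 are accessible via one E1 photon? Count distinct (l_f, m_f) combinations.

5

E1 requires Δl = ±1, so l_f ∈ {2, 4}; with 0 ≤ l_f ≤ n_f−1 = 6, the allowed l_f values are {2, 4}.
For l_f = 2: m_f ∈ {m_i−1, m_i, m_i+1} ∩ [−2, 2] = {-2, -1} → 2 states.
For l_f = 4: m_f ∈ {m_i−1, m_i, m_i+1} ∩ [−4, 4] = {-3, -2, -1} → 3 states.
Total: 5.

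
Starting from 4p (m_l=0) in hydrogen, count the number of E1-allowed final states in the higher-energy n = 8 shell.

4

E1 requires Δl = ±1, so l_f ∈ {0, 2}; with 0 ≤ l_f ≤ n_f−1 = 7, the allowed l_f values are {0, 2}.
For l_f = 0: m_f ∈ {m_i−1, m_i, m_i+1} ∩ [−0, 0] = {0} → 1 state.
For l_f = 2: m_f ∈ {m_i−1, m_i, m_i+1} ∩ [−2, 2] = {-1, 0, 1} → 3 states.
Total: 4.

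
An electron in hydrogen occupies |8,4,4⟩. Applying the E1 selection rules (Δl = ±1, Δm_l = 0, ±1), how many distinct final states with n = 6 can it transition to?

4

E1 requires Δl = ±1, so l_f ∈ {3, 5}; with 0 ≤ l_f ≤ n_f−1 = 5, the allowed l_f values are {3, 5}.
For l_f = 3: m_f ∈ {m_i−1, m_i, m_i+1} ∩ [−3, 3] = {3} → 1 state.
For l_f = 5: m_f ∈ {m_i−1, m_i, m_i+1} ∩ [−5, 5] = {3, 4, 5} → 3 states.
Total: 4.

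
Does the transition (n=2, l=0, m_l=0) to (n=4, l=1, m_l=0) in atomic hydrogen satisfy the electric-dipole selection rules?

Δl = 1 − 0 = +1; the E1 rule Δl = ±1 is ok.
m_l: 0 → 0 (Δm_l = +0). |Δm_l| ≤ 1 ok.
All E1 selection rules are satisfied.

allowed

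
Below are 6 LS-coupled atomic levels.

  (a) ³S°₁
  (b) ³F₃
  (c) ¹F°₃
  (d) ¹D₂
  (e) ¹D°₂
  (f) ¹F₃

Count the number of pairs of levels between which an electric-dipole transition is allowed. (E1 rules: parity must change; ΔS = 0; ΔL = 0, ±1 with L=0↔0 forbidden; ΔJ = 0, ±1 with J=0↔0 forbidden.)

(a)–(b): forbidden (ΔL, ΔJ).
(a)–(c): forbidden (parity, ΔS, ΔL, ΔJ).
(a)–(d): forbidden (ΔS, ΔL).
(a)–(e): forbidden (parity, ΔS, ΔL).
(a)–(f): forbidden (ΔS, ΔL, ΔJ).
(b)–(c): forbidden (ΔS).
(b)–(d): forbidden (parity, ΔS).
(b)–(e): forbidden (ΔS).
(b)–(f): forbidden (parity, ΔS).
(c)–(d): allowed.
(c)–(e): forbidden (parity).
(c)–(f): allowed.
(d)–(e): allowed.
(d)–(f): forbidden (parity).
(e)–(f): allowed.
Allowed pairs: 4 of 15.

4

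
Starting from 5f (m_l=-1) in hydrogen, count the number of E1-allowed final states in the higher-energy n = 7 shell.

6

E1 requires Δl = ±1, so l_f ∈ {2, 4}; with 0 ≤ l_f ≤ n_f−1 = 6, the allowed l_f values are {2, 4}.
For l_f = 2: m_f ∈ {m_i−1, m_i, m_i+1} ∩ [−2, 2] = {-2, -1, 0} → 3 states.
For l_f = 4: m_f ∈ {m_i−1, m_i, m_i+1} ∩ [−4, 4] = {-2, -1, 0} → 3 states.
Total: 6.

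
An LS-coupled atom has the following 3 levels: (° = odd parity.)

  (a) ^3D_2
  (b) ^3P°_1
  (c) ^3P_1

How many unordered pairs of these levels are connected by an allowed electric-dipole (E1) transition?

2

(a)–(b): allowed.
(a)–(c): forbidden (parity).
(b)–(c): allowed.
Allowed pairs: 2 of 3.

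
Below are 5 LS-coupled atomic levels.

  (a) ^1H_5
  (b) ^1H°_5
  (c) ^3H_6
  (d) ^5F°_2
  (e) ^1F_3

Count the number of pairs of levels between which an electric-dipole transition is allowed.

(a)–(b): allowed.
(a)–(c): forbidden (parity, ΔS).
(a)–(d): forbidden (ΔS, ΔL, ΔJ).
(a)–(e): forbidden (parity, ΔL, ΔJ).
(b)–(c): forbidden (ΔS).
(b)–(d): forbidden (parity, ΔS, ΔL, ΔJ).
(b)–(e): forbidden (ΔL, ΔJ).
(c)–(d): forbidden (ΔS, ΔL, ΔJ).
(c)–(e): forbidden (parity, ΔS, ΔL, ΔJ).
(d)–(e): forbidden (ΔS).
Allowed pairs: 1 of 10.

1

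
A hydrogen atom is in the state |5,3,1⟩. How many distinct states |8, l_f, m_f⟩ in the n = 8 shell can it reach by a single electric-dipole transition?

6

E1 requires Δl = ±1, so l_f ∈ {2, 4}; with 0 ≤ l_f ≤ n_f−1 = 7, the allowed l_f values are {2, 4}.
For l_f = 2: m_f ∈ {m_i−1, m_i, m_i+1} ∩ [−2, 2] = {0, 1, 2} → 3 states.
For l_f = 4: m_f ∈ {m_i−1, m_i, m_i+1} ∩ [−4, 4] = {0, 1, 2} → 3 states.
Total: 6.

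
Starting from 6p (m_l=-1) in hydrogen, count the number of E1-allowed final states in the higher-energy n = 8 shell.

4

E1 requires Δl = ±1, so l_f ∈ {0, 2}; with 0 ≤ l_f ≤ n_f−1 = 7, the allowed l_f values are {0, 2}.
For l_f = 0: m_f ∈ {m_i−1, m_i, m_i+1} ∩ [−0, 0] = {0} → 1 state.
For l_f = 2: m_f ∈ {m_i−1, m_i, m_i+1} ∩ [−2, 2] = {-2, -1, 0} → 3 states.
Total: 4.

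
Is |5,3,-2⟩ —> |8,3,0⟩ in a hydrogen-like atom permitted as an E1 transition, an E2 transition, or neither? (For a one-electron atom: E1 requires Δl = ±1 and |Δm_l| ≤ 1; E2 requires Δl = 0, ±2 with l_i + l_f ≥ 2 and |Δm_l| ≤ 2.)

Δl = 3 − 3 = +0; l_i + l_f = 6.
Δm_l = +2.
E1 (Δl = ±1, |Δm_l| ≤ 1): not satisfied.
E2 (Δl = 0,±2, l_i+l_f ≥ 2, |Δm_l| ≤ 2): satisfied.

E2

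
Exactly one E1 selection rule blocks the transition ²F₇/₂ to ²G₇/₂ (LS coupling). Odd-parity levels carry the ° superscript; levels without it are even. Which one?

ΔL = 0, ±1 (not L=0↔0): L: 3 → 4, ΔL = +1 — passes.
ΔJ = 0, ±1 (not J=0↔0): J: 7/2 → 7/2, ΔJ = +0 — passes.
Parity must change: even → even — fails.
ΔS = 0: S: 1/2 → 1/2 — passes.

parity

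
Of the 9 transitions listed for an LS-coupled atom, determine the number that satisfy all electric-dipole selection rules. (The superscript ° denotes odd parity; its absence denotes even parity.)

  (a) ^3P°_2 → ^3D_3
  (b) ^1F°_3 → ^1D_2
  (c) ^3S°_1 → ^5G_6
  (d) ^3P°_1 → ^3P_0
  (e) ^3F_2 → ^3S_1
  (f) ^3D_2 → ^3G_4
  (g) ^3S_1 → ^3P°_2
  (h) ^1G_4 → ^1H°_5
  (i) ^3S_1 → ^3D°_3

5

(a) allowed
(b) allowed
(c) forbidden (ΔS, ΔL, ΔJ fail)
(d) allowed
(e) forbidden (parity, ΔL fail)
(f) forbidden (parity, ΔL, ΔJ fail)
(g) allowed
(h) allowed
(i) forbidden (ΔL, ΔJ fail)
Total allowed: 5 of 9.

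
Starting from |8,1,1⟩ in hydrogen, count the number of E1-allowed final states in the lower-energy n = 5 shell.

E1 requires Δl = ±1, so l_f ∈ {0, 2}; with 0 ≤ l_f ≤ n_f−1 = 4, the allowed l_f values are {0, 2}.
For l_f = 0: m_f ∈ {m_i−1, m_i, m_i+1} ∩ [−0, 0] = {0} → 1 state.
For l_f = 2: m_f ∈ {m_i−1, m_i, m_i+1} ∩ [−2, 2] = {0, 1, 2} → 3 states.
Total: 4.

4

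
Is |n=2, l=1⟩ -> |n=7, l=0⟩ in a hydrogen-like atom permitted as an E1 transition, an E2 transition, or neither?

E1

Δl = 0 − 1 = -1; l_i + l_f = 1.
E1 (Δl = ±1): satisfied.
E2 (Δl = 0,±2, l_i+l_f ≥ 2): not satisfied.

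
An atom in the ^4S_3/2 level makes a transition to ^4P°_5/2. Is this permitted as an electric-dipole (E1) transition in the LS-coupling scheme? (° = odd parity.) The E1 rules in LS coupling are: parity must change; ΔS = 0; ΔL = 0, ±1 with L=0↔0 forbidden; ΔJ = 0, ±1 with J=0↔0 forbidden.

allowed

Reading off the term symbols: S 3/2→3/2, L 0→1, J 3/2→5/2, parity even→odd.
ΔL = 0, ±1 (not L=0↔0): L: 0 → 1, ΔL = +1 — satisfied.
ΔS = 0: S: 3/2 → 3/2 — satisfied.
Parity must change: even → odd — satisfied.
ΔJ = 0, ±1 (not J=0↔0): J: 3/2 → 5/2, ΔJ = +1 — satisfied.
All four E1 rules are satisfied.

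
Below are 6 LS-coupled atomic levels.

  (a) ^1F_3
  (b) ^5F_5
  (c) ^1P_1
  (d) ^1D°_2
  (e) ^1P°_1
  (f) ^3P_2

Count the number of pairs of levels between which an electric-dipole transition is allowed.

(a)–(b): forbidden (parity, ΔS, ΔJ).
(a)–(c): forbidden (parity, ΔL, ΔJ).
(a)–(d): allowed.
(a)–(e): forbidden (ΔL, ΔJ).
(a)–(f): forbidden (parity, ΔS, ΔL).
(b)–(c): forbidden (parity, ΔS, ΔL, ΔJ).
(b)–(d): forbidden (ΔS, ΔJ).
(b)–(e): forbidden (ΔS, ΔL, ΔJ).
(b)–(f): forbidden (parity, ΔS, ΔL, ΔJ).
(c)–(d): allowed.
(c)–(e): allowed.
(c)–(f): forbidden (parity, ΔS).
(d)–(e): forbidden (parity).
(d)–(f): forbidden (ΔS).
(e)–(f): forbidden (ΔS).
Allowed pairs: 3 of 15.

3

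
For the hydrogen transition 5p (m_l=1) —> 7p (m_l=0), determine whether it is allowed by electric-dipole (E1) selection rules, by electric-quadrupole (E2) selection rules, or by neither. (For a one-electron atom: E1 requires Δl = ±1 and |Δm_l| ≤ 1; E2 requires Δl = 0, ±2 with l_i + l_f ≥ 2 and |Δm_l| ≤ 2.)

Δl = 1 − 1 = +0; l_i + l_f = 2.
Δm_l = -1.
E1 (Δl = ±1, |Δm_l| ≤ 1): not satisfied.
E2 (Δl = 0,±2, l_i+l_f ≥ 2, |Δm_l| ≤ 2): satisfied.

E2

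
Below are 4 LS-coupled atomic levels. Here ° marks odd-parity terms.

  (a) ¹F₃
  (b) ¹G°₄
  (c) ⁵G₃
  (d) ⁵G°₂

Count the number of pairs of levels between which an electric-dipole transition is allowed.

2

(a)–(b): allowed.
(a)–(c): forbidden (parity, ΔS).
(a)–(d): forbidden (ΔS).
(b)–(c): forbidden (ΔS).
(b)–(d): forbidden (parity, ΔS, ΔJ).
(c)–(d): allowed.
Allowed pairs: 2 of 6.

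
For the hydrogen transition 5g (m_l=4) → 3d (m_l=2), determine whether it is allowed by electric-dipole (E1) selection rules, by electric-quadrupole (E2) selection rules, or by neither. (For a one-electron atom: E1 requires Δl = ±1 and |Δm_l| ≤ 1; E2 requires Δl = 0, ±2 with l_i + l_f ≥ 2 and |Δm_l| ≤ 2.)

E2

Δl = 2 − 4 = -2; l_i + l_f = 6.
Δm_l = -2.
E1 (Δl = ±1, |Δm_l| ≤ 1): not satisfied.
E2 (Δl = 0,±2, l_i+l_f ≥ 2, |Δm_l| ≤ 2): satisfied.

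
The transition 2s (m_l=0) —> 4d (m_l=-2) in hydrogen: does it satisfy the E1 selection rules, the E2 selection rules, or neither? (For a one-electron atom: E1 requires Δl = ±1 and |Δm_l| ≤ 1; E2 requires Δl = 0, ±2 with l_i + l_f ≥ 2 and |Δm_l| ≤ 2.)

E2

Δl = 2 − 0 = +2; l_i + l_f = 2.
Δm_l = -2.
E1 (Δl = ±1, |Δm_l| ≤ 1): not satisfied.
E2 (Δl = 0,±2, l_i+l_f ≥ 2, |Δm_l| ≤ 2): satisfied.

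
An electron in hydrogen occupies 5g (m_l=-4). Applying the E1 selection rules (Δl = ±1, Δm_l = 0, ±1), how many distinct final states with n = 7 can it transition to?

E1 requires Δl = ±1, so l_f ∈ {3, 5}; with 0 ≤ l_f ≤ n_f−1 = 6, the allowed l_f values are {3, 5}.
For l_f = 3: m_f ∈ {m_i−1, m_i, m_i+1} ∩ [−3, 3] = {-3} → 1 state.
For l_f = 5: m_f ∈ {m_i−1, m_i, m_i+1} ∩ [−5, 5] = {-5, -4, -3} → 3 states.
Total: 4.

4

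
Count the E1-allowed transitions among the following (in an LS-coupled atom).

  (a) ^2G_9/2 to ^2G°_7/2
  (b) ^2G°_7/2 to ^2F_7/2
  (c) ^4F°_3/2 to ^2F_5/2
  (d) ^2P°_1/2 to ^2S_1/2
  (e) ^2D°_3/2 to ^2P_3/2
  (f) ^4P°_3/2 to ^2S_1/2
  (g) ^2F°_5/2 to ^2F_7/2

(a) allowed
(b) allowed
(c) forbidden (ΔS fails)
(d) allowed
(e) allowed
(f) forbidden (ΔS fails)
(g) allowed
Total allowed: 5 of 7.

5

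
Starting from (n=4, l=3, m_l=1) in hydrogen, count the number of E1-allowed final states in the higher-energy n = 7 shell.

E1 requires Δl = ±1, so l_f ∈ {2, 4}; with 0 ≤ l_f ≤ n_f−1 = 6, the allowed l_f values are {2, 4}.
For l_f = 2: m_f ∈ {m_i−1, m_i, m_i+1} ∩ [−2, 2] = {0, 1, 2} → 3 states.
For l_f = 4: m_f ∈ {m_i−1, m_i, m_i+1} ∩ [−4, 4] = {0, 1, 2} → 3 states.
Total: 6.

6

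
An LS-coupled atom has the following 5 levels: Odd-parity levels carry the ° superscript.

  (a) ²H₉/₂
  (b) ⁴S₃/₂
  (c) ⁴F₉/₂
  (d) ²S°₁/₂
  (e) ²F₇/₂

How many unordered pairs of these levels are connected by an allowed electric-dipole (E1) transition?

0

(a)–(b): forbidden (parity, ΔS, ΔL, ΔJ).
(a)–(c): forbidden (parity, ΔS, ΔL).
(a)–(d): forbidden (ΔL, ΔJ).
(a)–(e): forbidden (parity, ΔL).
(b)–(c): forbidden (parity, ΔL, ΔJ).
(b)–(d): forbidden (ΔS, ΔL).
(b)–(e): forbidden (parity, ΔS, ΔL, ΔJ).
(c)–(d): forbidden (ΔS, ΔL, ΔJ).
(c)–(e): forbidden (parity, ΔS).
(d)–(e): forbidden (ΔL, ΔJ).
Allowed pairs: 0 of 10.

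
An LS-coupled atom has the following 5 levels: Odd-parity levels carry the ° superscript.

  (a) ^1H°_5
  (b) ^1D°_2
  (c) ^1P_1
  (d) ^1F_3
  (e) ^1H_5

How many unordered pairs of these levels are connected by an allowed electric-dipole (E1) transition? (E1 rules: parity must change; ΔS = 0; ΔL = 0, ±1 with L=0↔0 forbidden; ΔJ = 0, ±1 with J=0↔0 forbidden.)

(a)–(b): forbidden (parity, ΔL, ΔJ).
(a)–(c): forbidden (ΔL, ΔJ).
(a)–(d): forbidden (ΔL, ΔJ).
(a)–(e): allowed.
(b)–(c): allowed.
(b)–(d): allowed.
(b)–(e): forbidden (ΔL, ΔJ).
(c)–(d): forbidden (parity, ΔL, ΔJ).
(c)–(e): forbidden (parity, ΔL, ΔJ).
(d)–(e): forbidden (parity, ΔL, ΔJ).
Allowed pairs: 3 of 10.

3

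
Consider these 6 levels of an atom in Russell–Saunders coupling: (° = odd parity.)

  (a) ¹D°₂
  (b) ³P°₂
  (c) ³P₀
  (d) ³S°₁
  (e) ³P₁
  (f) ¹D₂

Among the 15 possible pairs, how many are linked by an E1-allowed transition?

4

(a)–(b): forbidden (parity, ΔS).
(a)–(c): forbidden (ΔS, ΔJ).
(a)–(d): forbidden (parity, ΔS, ΔL).
(a)–(e): forbidden (ΔS).
(a)–(f): allowed.
(b)–(c): forbidden (ΔJ).
(b)–(d): forbidden (parity).
(b)–(e): allowed.
(b)–(f): forbidden (ΔS).
(c)–(d): allowed.
(c)–(e): forbidden (parity).
(c)–(f): forbidden (parity, ΔS, ΔJ).
(d)–(e): allowed.
(d)–(f): forbidden (ΔS, ΔL).
(e)–(f): forbidden (parity, ΔS).
Allowed pairs: 4 of 15.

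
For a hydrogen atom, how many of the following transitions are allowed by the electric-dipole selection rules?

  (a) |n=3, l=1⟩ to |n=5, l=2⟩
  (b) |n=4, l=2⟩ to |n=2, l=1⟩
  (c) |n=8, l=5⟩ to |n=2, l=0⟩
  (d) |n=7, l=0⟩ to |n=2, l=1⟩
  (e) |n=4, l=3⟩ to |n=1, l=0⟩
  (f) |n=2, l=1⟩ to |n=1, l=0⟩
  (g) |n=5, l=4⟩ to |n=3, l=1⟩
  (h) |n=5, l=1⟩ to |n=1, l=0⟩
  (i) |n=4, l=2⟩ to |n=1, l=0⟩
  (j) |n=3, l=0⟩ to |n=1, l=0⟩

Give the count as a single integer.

5

(a) allowed
(b) allowed
(c) forbidden — Δl = -5 (E1 requires Δl = ±1)
(d) allowed
(e) forbidden — Δl = -3 (E1 requires Δl = ±1)
(f) allowed
(g) forbidden — Δl = -3 (E1 requires Δl = ±1)
(h) allowed
(i) forbidden — Δl = -2 (E1 requires Δl = ±1)
(j) forbidden — Δl = +0 (E1 requires Δl = ±1)
Total allowed: 5 of 10.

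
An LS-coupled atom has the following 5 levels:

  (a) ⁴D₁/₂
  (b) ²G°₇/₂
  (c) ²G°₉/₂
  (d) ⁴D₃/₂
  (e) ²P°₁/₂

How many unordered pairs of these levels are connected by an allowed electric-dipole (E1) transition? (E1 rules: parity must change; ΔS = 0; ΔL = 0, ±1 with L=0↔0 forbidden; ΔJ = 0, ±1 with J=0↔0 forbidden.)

(a)–(b): forbidden (ΔS, ΔL, ΔJ).
(a)–(c): forbidden (ΔS, ΔL, ΔJ).
(a)–(d): forbidden (parity).
(a)–(e): forbidden (ΔS).
(b)–(c): forbidden (parity).
(b)–(d): forbidden (ΔS, ΔL, ΔJ).
(b)–(e): forbidden (parity, ΔL, ΔJ).
(c)–(d): forbidden (ΔS, ΔL, ΔJ).
(c)–(e): forbidden (parity, ΔL, ΔJ).
(d)–(e): forbidden (ΔS).
Allowed pairs: 0 of 10.

0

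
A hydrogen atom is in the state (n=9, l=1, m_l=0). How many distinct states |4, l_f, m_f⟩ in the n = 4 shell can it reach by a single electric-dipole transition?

E1 requires Δl = ±1, so l_f ∈ {0, 2}; with 0 ≤ l_f ≤ n_f−1 = 3, the allowed l_f values are {0, 2}.
For l_f = 0: m_f ∈ {m_i−1, m_i, m_i+1} ∩ [−0, 0] = {0} → 1 state.
For l_f = 2: m_f ∈ {m_i−1, m_i, m_i+1} ∩ [−2, 2] = {-1, 0, 1} → 3 states.
Total: 4.

4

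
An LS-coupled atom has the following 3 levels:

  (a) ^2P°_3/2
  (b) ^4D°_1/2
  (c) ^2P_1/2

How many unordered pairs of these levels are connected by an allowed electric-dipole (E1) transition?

(a)–(b): forbidden (parity, ΔS).
(a)–(c): allowed.
(b)–(c): forbidden (ΔS).
Allowed pairs: 1 of 3.

1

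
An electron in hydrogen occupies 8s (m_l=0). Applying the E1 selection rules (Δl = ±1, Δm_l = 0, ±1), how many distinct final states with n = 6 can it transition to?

E1 requires Δl = ±1, so l_f ∈ {-1, 1}; with 0 ≤ l_f ≤ n_f−1 = 5, the allowed l_f values are {1}.
For l_f = 1: m_f ∈ {m_i−1, m_i, m_i+1} ∩ [−1, 1] = {-1, 0, 1} → 3 states.
Total: 3.

3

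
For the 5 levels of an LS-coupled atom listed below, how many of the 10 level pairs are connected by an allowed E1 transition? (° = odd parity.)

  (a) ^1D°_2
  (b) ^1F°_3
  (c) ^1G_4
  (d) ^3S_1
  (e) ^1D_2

(a)–(b): forbidden (parity).
(a)–(c): forbidden (ΔL, ΔJ).
(a)–(d): forbidden (ΔS, ΔL).
(a)–(e): allowed.
(b)–(c): allowed.
(b)–(d): forbidden (ΔS, ΔL, ΔJ).
(b)–(e): allowed.
(c)–(d): forbidden (parity, ΔS, ΔL, ΔJ).
(c)–(e): forbidden (parity, ΔL, ΔJ).
(d)–(e): forbidden (parity, ΔS, ΔL).
Allowed pairs: 3 of 10.

3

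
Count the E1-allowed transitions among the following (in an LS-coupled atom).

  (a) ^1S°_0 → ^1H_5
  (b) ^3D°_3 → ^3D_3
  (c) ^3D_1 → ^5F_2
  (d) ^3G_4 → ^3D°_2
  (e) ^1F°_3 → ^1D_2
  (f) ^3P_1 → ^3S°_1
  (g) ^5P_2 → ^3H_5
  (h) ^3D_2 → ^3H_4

3

(a) forbidden (ΔL, ΔJ fail)
(b) allowed
(c) forbidden (parity, ΔS fail)
(d) forbidden (ΔL, ΔJ fail)
(e) allowed
(f) allowed
(g) forbidden (parity, ΔS, ΔL, ΔJ fail)
(h) forbidden (parity, ΔL, ΔJ fail)
Total allowed: 3 of 8.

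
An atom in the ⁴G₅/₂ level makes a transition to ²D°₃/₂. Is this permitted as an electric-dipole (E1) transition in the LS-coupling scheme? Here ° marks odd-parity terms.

Reading off the term symbols: S 3/2→1/2, L 4→2, J 5/2→3/2, parity even→odd.
ΔL = 0, ±1 (not L=0↔0): L: 4 → 2, ΔL = -2 — fails.
Parity must change: even → odd — ok.
ΔJ = 0, ±1 (not J=0↔0): J: 5/2 → 3/2, ΔJ = -1 — ok.
ΔS = 0: S: 3/2 → 1/2 — fails.
Rule(s) violated: ΔS, ΔL.

forbidden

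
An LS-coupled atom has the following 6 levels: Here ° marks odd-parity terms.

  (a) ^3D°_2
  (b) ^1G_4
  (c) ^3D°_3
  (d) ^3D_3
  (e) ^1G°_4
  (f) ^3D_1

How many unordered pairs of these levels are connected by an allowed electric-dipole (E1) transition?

(a)–(b): forbidden (ΔS, ΔL, ΔJ).
(a)–(c): forbidden (parity).
(a)–(d): allowed.
(a)–(e): forbidden (parity, ΔS, ΔL, ΔJ).
(a)–(f): allowed.
(b)–(c): forbidden (ΔS, ΔL).
(b)–(d): forbidden (parity, ΔS, ΔL).
(b)–(e): allowed.
(b)–(f): forbidden (parity, ΔS, ΔL, ΔJ).
(c)–(d): allowed.
(c)–(e): forbidden (parity, ΔS, ΔL).
(c)–(f): forbidden (ΔJ).
(d)–(e): forbidden (ΔS, ΔL).
(d)–(f): forbidden (parity, ΔJ).
(e)–(f): forbidden (ΔS, ΔL, ΔJ).
Allowed pairs: 4 of 15.

4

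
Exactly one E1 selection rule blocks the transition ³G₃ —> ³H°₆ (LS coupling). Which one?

the ΔJ = 0, ±1 rule

Reading off the term symbols: S 1→1, L 4→5, J 3→6, parity even→odd.
Parity must change: even → odd — satisfied.
ΔS = 0: S: 1 → 1 — satisfied.
ΔL = 0, ±1 (not L=0↔0): L: 4 → 5, ΔL = +1 — satisfied.
ΔJ = 0, ±1 (not J=0↔0): J: 3 → 6, ΔJ = +3 — violated.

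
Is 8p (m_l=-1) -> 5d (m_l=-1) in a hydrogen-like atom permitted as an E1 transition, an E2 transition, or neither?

E1

Δl = 2 − 1 = +1; l_i + l_f = 3.
Δm_l = +0.
E1 (Δl = ±1, |Δm_l| ≤ 1): satisfied.
E2 (Δl = 0,±2, l_i+l_f ≥ 2, |Δm_l| ≤ 2): not satisfied.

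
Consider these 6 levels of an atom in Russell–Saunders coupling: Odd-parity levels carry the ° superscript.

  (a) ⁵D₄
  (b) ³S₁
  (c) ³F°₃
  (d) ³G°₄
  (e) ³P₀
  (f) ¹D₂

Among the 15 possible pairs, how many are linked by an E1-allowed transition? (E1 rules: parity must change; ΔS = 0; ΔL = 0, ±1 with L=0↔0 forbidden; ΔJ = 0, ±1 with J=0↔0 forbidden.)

(a)–(b): forbidden (parity, ΔS, ΔL, ΔJ).
(a)–(c): forbidden (ΔS).
(a)–(d): forbidden (ΔS, ΔL).
(a)–(e): forbidden (parity, ΔS, ΔJ).
(a)–(f): forbidden (parity, ΔS, ΔJ).
(b)–(c): forbidden (ΔL, ΔJ).
(b)–(d): forbidden (ΔL, ΔJ).
(b)–(e): forbidden (parity).
(b)–(f): forbidden (parity, ΔS, ΔL).
(c)–(d): forbidden (parity).
(c)–(e): forbidden (ΔL, ΔJ).
(c)–(f): forbidden (ΔS).
(d)–(e): forbidden (ΔL, ΔJ).
(d)–(f): forbidden (ΔS, ΔL, ΔJ).
(e)–(f): forbidden (parity, ΔS, ΔJ).
Allowed pairs: 0 of 15.

0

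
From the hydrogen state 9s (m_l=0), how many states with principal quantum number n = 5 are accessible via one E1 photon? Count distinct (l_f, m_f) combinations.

E1 requires Δl = ±1, so l_f ∈ {-1, 1}; with 0 ≤ l_f ≤ n_f−1 = 4, the allowed l_f values are {1}.
For l_f = 1: m_f ∈ {m_i−1, m_i, m_i+1} ∩ [−1, 1] = {-1, 0, 1} → 3 states.
Total: 3.

3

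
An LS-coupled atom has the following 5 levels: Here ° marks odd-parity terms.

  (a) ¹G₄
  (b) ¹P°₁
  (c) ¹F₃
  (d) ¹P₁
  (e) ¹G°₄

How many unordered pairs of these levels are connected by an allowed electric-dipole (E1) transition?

(a)–(b): forbidden (ΔL, ΔJ).
(a)–(c): forbidden (parity).
(a)–(d): forbidden (parity, ΔL, ΔJ).
(a)–(e): allowed.
(b)–(c): forbidden (ΔL, ΔJ).
(b)–(d): allowed.
(b)–(e): forbidden (parity, ΔL, ΔJ).
(c)–(d): forbidden (parity, ΔL, ΔJ).
(c)–(e): allowed.
(d)–(e): forbidden (ΔL, ΔJ).
Allowed pairs: 3 of 10.

3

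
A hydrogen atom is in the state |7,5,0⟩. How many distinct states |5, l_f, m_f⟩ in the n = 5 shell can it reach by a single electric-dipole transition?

3

E1 requires Δl = ±1, so l_f ∈ {4, 6}; with 0 ≤ l_f ≤ n_f−1 = 4, the allowed l_f values are {4}.
For l_f = 4: m_f ∈ {m_i−1, m_i, m_i+1} ∩ [−4, 4] = {-1, 0, 1} → 3 states.
Total: 3.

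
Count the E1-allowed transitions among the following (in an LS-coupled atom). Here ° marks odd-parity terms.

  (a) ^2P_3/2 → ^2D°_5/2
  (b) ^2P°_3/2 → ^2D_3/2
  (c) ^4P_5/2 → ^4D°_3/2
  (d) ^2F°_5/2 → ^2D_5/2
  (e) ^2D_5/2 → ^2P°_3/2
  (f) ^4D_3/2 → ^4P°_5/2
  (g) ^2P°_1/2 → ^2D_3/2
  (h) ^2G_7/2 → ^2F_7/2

(a) allowed
(b) allowed
(c) allowed
(d) allowed
(e) allowed
(f) allowed
(g) allowed
(h) forbidden (parity fails)
Total allowed: 7 of 8.

7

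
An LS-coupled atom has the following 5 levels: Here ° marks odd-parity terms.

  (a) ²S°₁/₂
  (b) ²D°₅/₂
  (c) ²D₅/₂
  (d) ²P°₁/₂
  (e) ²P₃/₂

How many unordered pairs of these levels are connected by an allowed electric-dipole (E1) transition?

4

(a)–(b): forbidden (parity, ΔL, ΔJ).
(a)–(c): forbidden (ΔL, ΔJ).
(a)–(d): forbidden (parity).
(a)–(e): allowed.
(b)–(c): allowed.
(b)–(d): forbidden (parity, ΔJ).
(b)–(e): allowed.
(c)–(d): forbidden (ΔJ).
(c)–(e): forbidden (parity).
(d)–(e): allowed.
Allowed pairs: 4 of 10.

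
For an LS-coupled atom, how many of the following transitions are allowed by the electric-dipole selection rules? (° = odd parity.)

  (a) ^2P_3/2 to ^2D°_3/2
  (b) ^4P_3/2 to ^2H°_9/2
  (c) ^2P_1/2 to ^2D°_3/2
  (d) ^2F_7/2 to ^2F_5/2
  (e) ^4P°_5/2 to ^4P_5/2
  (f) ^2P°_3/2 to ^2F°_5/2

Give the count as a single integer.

(a) allowed
(b) forbidden (ΔS, ΔL, ΔJ fail)
(c) allowed
(d) forbidden (parity fails)
(e) allowed
(f) forbidden (parity, ΔL fail)
Total allowed: 3 of 6.

3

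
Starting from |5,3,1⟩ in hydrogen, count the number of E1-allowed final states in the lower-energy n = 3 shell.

3

E1 requires Δl = ±1, so l_f ∈ {2, 4}; with 0 ≤ l_f ≤ n_f−1 = 2, the allowed l_f values are {2}.
For l_f = 2: m_f ∈ {m_i−1, m_i, m_i+1} ∩ [−2, 2] = {0, 1, 2} → 3 states.
Total: 3.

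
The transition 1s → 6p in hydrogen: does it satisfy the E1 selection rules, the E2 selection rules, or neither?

E1

Δl = 1 − 0 = +1; l_i + l_f = 1.
E1 (Δl = ±1): satisfied.
E2 (Δl = 0,±2, l_i+l_f ≥ 2): not satisfied.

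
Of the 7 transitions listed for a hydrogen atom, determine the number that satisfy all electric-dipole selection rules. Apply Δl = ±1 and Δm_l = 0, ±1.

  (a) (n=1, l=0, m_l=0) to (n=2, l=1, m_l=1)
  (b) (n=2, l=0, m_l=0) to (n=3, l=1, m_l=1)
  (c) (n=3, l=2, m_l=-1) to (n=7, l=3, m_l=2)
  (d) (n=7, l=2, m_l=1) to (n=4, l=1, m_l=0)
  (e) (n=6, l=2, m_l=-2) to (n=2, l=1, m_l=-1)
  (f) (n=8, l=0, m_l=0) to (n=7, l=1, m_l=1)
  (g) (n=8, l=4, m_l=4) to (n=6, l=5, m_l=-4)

(a) allowed
(b) allowed
(c) forbidden — Δm_l = +3 (E1 requires Δm_l = 0, ±1)
(d) allowed
(e) allowed
(f) allowed
(g) forbidden — Δm_l = -8 (E1 requires Δm_l = 0, ±1)
Total allowed: 5 of 7.

5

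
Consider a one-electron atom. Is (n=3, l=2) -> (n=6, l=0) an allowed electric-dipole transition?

forbidden

Δl = 0 − 2 = -2; the E1 rule Δl = ±1 is ✗.
The transition is electric-dipole forbidden.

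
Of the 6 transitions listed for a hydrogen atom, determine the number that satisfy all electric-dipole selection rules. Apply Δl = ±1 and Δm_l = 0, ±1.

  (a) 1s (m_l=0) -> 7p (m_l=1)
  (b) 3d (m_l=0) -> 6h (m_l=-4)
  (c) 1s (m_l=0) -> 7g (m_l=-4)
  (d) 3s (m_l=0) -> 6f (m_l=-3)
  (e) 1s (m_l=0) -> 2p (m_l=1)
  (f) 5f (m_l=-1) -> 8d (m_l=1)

(a) allowed
(b) forbidden — Δl = +3 (E1 requires Δl = ±1); Δm_l = -4 (E1 requires Δm_l = 0, ±1)
(c) forbidden — Δl = +4 (E1 requires Δl = ±1); Δm_l = -4 (E1 requires Δm_l = 0, ±1)
(d) forbidden — Δl = +3 (E1 requires Δl = ±1); Δm_l = -3 (E1 requires Δm_l = 0, ±1)
(e) allowed
(f) forbidden — Δm_l = +2 (E1 requires Δm_l = 0, ±1)
Total allowed: 2 of 6.

2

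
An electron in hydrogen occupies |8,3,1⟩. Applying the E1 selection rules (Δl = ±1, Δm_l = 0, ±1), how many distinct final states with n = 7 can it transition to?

E1 requires Δl = ±1, so l_f ∈ {2, 4}; with 0 ≤ l_f ≤ n_f−1 = 6, the allowed l_f values are {2, 4}.
For l_f = 2: m_f ∈ {m_i−1, m_i, m_i+1} ∩ [−2, 2] = {0, 1, 2} → 3 states.
For l_f = 4: m_f ∈ {m_i−1, m_i, m_i+1} ∩ [−4, 4] = {0, 1, 2} → 3 states.
Total: 6.

6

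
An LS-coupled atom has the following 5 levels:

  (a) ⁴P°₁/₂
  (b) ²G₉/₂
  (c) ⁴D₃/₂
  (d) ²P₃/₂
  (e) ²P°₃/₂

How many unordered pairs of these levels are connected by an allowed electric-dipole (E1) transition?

(a)–(b): forbidden (ΔS, ΔL, ΔJ).
(a)–(c): allowed.
(a)–(d): forbidden (ΔS).
(a)–(e): forbidden (parity, ΔS).
(b)–(c): forbidden (parity, ΔS, ΔL, ΔJ).
(b)–(d): forbidden (parity, ΔL, ΔJ).
(b)–(e): forbidden (ΔL, ΔJ).
(c)–(d): forbidden (parity, ΔS).
(c)–(e): forbidden (ΔS).
(d)–(e): allowed.
Allowed pairs: 2 of 10.

2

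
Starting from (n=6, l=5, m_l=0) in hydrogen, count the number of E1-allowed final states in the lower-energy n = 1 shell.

E1 requires l_f ∈ {4, 6}, but neither lies in [0, 0], so no final state is reachable.
Total: 0.

0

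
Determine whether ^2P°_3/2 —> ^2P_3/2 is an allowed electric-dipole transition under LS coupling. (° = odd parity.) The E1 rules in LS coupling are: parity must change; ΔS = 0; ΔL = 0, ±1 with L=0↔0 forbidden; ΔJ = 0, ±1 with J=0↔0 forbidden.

allowed

Initial level: S=1/2, L=1, J=3/2, parity odd. Final level: S=1/2, L=1, J=3/2, parity even.
Parity must change: odd → even — ok.
ΔL = 0, ±1 (not L=0↔0): L: 1 → 1, ΔL = +0 — ok.
ΔS = 0: S: 1/2 → 1/2 — ok.
ΔJ = 0, ±1 (not J=0↔0): J: 3/2 → 3/2, ΔJ = +0 — ok.
All four E1 rules are satisfied.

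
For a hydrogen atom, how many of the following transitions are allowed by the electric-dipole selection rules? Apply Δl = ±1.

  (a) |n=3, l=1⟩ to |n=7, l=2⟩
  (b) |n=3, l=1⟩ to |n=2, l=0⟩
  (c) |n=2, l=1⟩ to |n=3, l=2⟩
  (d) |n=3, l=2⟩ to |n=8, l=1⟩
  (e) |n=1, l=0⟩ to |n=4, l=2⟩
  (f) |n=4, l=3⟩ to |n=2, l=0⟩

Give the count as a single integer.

(a) allowed
(b) allowed
(c) allowed
(d) allowed
(e) forbidden — Δl = +2 (E1 requires Δl = ±1)
(f) forbidden — Δl = -3 (E1 requires Δl = ±1)
Total allowed: 4 of 6.

4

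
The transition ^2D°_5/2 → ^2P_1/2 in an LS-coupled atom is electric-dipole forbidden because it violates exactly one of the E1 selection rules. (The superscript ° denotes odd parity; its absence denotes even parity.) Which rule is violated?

Parity must change: odd → even — satisfied.
ΔS = 0: S: 1/2 → 1/2 — satisfied.
ΔL = 0, ±1 (not L=0↔0): L: 2 → 1, ΔL = -1 — satisfied.
ΔJ = 0, ±1 (not J=0↔0): J: 5/2 → 1/2, ΔJ = -2 — violated.

the ΔJ = 0, ±1 rule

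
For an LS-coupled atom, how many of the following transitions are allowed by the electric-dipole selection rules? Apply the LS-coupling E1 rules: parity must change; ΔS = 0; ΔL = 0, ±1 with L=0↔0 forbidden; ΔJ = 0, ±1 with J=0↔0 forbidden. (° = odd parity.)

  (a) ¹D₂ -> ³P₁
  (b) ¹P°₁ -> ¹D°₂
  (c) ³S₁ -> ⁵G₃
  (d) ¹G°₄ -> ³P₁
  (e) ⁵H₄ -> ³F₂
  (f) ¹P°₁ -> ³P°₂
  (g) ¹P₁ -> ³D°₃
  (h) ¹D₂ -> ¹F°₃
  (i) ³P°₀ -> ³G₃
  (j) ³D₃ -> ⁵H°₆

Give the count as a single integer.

(a) forbidden (parity, ΔS fail)
(b) forbidden (parity fails)
(c) forbidden (parity, ΔS, ΔL, ΔJ fail)
(d) forbidden (ΔS, ΔL, ΔJ fail)
(e) forbidden (parity, ΔS, ΔL, ΔJ fail)
(f) forbidden (parity, ΔS fail)
(g) forbidden (ΔS, ΔJ fail)
(h) allowed
(i) forbidden (ΔL, ΔJ fail)
(j) forbidden (ΔS, ΔL, ΔJ fail)
Total allowed: 1 of 10.

1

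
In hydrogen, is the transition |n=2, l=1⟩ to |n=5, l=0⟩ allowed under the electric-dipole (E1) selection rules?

allowed

Initial l = 1, final l = 0, so Δl = -1. E1 requires Δl = ±1: passes.
All E1 selection rules are satisfied.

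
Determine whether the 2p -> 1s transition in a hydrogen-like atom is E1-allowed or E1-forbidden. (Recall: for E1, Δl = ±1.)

allowed

Δl = 0 − 1 = -1; the E1 rule Δl = ±1 is satisfied.
All E1 selection rules are satisfied.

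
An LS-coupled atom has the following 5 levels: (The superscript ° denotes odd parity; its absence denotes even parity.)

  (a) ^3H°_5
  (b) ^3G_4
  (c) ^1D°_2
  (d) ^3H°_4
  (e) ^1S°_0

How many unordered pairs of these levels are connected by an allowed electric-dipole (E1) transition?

2

(a)–(b): allowed.
(a)–(c): forbidden (parity, ΔS, ΔL, ΔJ).
(a)–(d): forbidden (parity).
(a)–(e): forbidden (parity, ΔS, ΔL, ΔJ).
(b)–(c): forbidden (ΔS, ΔL, ΔJ).
(b)–(d): allowed.
(b)–(e): forbidden (ΔS, ΔL, ΔJ).
(c)–(d): forbidden (parity, ΔS, ΔL, ΔJ).
(c)–(e): forbidden (parity, ΔL, ΔJ).
(d)–(e): forbidden (parity, ΔS, ΔL, ΔJ).
Allowed pairs: 2 of 10.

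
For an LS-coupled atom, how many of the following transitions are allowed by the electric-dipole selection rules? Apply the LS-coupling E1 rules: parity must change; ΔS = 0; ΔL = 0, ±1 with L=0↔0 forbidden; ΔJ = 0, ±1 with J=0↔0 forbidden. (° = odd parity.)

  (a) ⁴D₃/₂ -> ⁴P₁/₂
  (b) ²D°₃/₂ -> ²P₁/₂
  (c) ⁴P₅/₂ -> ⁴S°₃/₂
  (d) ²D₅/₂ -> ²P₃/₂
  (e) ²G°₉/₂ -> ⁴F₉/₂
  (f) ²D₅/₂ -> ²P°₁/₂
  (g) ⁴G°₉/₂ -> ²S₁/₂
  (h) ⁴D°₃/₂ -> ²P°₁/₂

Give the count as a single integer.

(a) forbidden (parity fails)
(b) allowed
(c) allowed
(d) forbidden (parity fails)
(e) forbidden (ΔS fails)
(f) forbidden (ΔJ fails)
(g) forbidden (ΔS, ΔL, ΔJ fail)
(h) forbidden (parity, ΔS fail)
Total allowed: 2 of 8.

2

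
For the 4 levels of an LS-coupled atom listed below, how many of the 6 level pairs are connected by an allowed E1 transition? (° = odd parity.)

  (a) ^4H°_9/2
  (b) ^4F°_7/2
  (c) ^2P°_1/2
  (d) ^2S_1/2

(a)–(b): forbidden (parity, ΔL).
(a)–(c): forbidden (parity, ΔS, ΔL, ΔJ).
(a)–(d): forbidden (ΔS, ΔL, ΔJ).
(b)–(c): forbidden (parity, ΔS, ΔL, ΔJ).
(b)–(d): forbidden (ΔS, ΔL, ΔJ).
(c)–(d): allowed.
Allowed pairs: 1 of 6.

1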